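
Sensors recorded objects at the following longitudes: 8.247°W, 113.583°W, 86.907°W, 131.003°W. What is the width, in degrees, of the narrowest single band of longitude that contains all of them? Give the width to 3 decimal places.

122.756°

Sort the longitudes: -131.003°, -113.583°, -86.907°, -8.247°.
Eastward gaps between consecutive values (wrapping around): 17.420°, 26.676°, 78.660°, 237.244°.
Largest gap = 237.244° ⇒ minimal covering band is its complement: 360° − 237.244° = 122.756°.
Band runs from -131.003° eastward to -8.247°.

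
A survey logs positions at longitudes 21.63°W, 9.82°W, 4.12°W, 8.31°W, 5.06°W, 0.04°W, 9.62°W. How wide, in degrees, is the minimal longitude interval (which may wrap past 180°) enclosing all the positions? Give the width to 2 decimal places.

Sort the longitudes: -21.63°, -9.82°, -9.62°, -8.31°, -5.06°, -4.12°, -0.04°.
Eastward gaps between consecutive values (wrapping around): 11.81°, 0.20°, 1.31°, 3.25°, 0.94°, 4.08°, 338.41°.
Largest gap = 338.41° ⇒ minimal covering band is its complement: 360° − 338.41° = 21.59°.
Band runs from -21.63° eastward to -0.04°.

21.59°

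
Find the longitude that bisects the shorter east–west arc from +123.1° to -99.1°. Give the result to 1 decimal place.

Signed shortest Δλ from +123.1° to -99.1° is +137.8°.
Midpoint longitude = +123.1° + (+137.8°)/2 = +123.1° + 68.9° = +192.0°.
Normalise into (−180°, 180°]: -168.0°.
(The naïve average (+123.1 + -99.1)/2 = 12.0° is on the wrong side of the globe.)

-168.0°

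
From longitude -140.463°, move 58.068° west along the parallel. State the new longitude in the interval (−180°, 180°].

+161.469°

Start at -140.463°; shift −58.068° → -198.531°.
-198.531° lies outside (−180°, 180°]; add 360° → +161.469°.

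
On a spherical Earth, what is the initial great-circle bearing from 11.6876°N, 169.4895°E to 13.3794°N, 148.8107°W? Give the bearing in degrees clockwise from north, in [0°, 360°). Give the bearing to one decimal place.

83.0°

Δλ = -148.8107 − 169.4895 = -318.3002°; wrapped into (−180°, 180°]: 41.6998°.
θ = atan2( sin Δλ · cos φ₂ , cos φ₁ · sin φ₂ − sin φ₁ · cos φ₂ · cos Δλ )
  = atan2(0.64717, 0.07945) = 83.001° → normalised to [0°, 360°): 83.001°.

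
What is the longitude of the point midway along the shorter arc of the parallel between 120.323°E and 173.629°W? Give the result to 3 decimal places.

153.347°E

Signed shortest Δλ from +120.323° to -173.629° is +66.048°.
Midpoint longitude = +120.323° + (+66.048°)/2 = +120.323° + 33.024° = +153.347°.
(The naïve average (+120.323 + -173.629)/2 = -26.653° is on the wrong side of the globe.)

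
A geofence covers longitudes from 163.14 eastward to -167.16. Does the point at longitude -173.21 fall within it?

Yes

Band width going east from +163.14° to -167.16°: ((-167.16 − 163.14) mod 360) = 29.70°.
Offset of -173.21° east of the west edge: ((-173.21 − 163.14) mod 360) = 23.65°.
23.65° ≤ 29.70° ⇒ inside.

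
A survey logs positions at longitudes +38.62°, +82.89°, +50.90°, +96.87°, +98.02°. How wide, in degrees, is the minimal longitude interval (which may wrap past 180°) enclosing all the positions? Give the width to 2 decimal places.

59.40°

Sort the longitudes: +38.62°, +50.90°, +82.89°, +96.87°, +98.02°.
Eastward gaps between consecutive values (wrapping around): 12.28°, 31.99°, 13.98°, 1.15°, 300.60°.
Largest gap = 300.60° ⇒ minimal covering band is its complement: 360° − 300.60° = 59.40°.
Band runs from +38.62° eastward to +98.02°.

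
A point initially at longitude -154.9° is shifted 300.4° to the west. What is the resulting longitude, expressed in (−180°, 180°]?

Start at -154.9°; shift −300.4° → -455.3°.
-455.3° lies outside (−180°, 180°]; add 360° → -95.3°.

-95.3°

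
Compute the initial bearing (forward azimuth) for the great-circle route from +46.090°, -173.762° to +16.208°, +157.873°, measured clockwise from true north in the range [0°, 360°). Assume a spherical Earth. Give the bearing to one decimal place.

Δλ = 157.873 − -173.762 = 331.635°; wrapped into (−180°, 180°]: -28.365°.
θ = atan2( sin Δλ · cos φ₂ , cos φ₁ · sin φ₂ − sin φ₁ · cos φ₂ · cos Δλ )
  = atan2(-0.45620, -0.41516) = -132.303° → normalised to [0°, 360°): 227.697°.

227.7°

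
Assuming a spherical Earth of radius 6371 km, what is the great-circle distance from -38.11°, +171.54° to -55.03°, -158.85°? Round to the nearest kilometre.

Δλ = -158.85 − 171.54 = -330.39°; wrapped into (−180°, 180°]: 29.61°.
Δφ = -55.03 − -38.11 = -16.92°.
a = sin²(Δφ/2) + cos φ₁ · cos φ₂ · sin²(Δλ/2) = 0.051090.
c = 2·atan2(√a, √(1−a)) = 0.45600 rad → d = 6371·c ≈ 2905.20 km.

2905 km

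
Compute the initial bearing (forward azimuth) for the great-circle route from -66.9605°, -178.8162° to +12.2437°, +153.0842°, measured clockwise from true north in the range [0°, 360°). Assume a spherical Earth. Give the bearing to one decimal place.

Δλ = 153.0842 − -178.8162 = 331.9004°; wrapped into (−180°, 180°]: -28.0996°.
θ = atan2( sin Δλ · cos φ₂ , cos φ₁ · sin φ₂ − sin φ₁ · cos φ₂ · cos Δλ )
  = atan2(-0.46029, 0.87630) = -27.712° → normalised to [0°, 360°): 332.288°.

332.3°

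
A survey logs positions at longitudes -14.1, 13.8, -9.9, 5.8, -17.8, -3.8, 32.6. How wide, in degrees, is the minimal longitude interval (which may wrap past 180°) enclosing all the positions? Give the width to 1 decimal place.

Sort the longitudes: -17.8°, -14.1°, -9.9°, -3.8°, +5.8°, +13.8°, +32.6°.
Eastward gaps between consecutive values (wrapping around): 3.7°, 4.2°, 6.1°, 9.6°, 8.0°, 18.8°, 309.6°.
Largest gap = 309.6° ⇒ minimal covering band is its complement: 360° − 309.6° = 50.4°.
Band runs from -17.8° eastward to +32.6°.

50.4°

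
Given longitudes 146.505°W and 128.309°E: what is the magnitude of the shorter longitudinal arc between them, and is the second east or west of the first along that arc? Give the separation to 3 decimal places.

85.186° west

Raw difference: 128.309 − -146.505 = 274.814°.
Normalise into (−180°, 180°]: 274.814° − 360° = -85.186°.
Negative ⇒ the second point lies to the west; separation 85.186°.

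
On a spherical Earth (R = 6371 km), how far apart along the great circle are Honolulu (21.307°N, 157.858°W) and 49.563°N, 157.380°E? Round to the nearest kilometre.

5017 km

Δλ = 157.380 − -157.858 = 315.238°; wrapped into (−180°, 180°]: -44.762°.
Δφ = 49.563 − 21.307 = 28.256°.
a = sin²(Δφ/2) + cos φ₁ · cos φ₂ · sin²(Δλ/2) = 0.147188.
c = 2·atan2(√a, √(1−a)) = 0.78749 rad → d = 6371·c ≈ 5017.12 km.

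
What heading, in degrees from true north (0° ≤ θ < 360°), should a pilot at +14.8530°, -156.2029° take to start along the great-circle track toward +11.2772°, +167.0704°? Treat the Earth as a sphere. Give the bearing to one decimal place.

Δλ = 167.0704 − -156.2029 = 323.2733°; wrapped into (−180°, 180°]: -36.7267°.
θ = atan2( sin Δλ · cos φ₂ , cos φ₁ · sin φ₂ − sin φ₁ · cos φ₂ · cos Δλ )
  = atan2(-0.58645, -0.01247) = -91.218° → normalised to [0°, 360°): 268.782°.

268.8°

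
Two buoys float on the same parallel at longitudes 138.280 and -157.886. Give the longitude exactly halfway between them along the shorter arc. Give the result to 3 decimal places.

Signed shortest Δλ from +138.280° to -157.886° is +63.834°.
Midpoint longitude = +138.280° + (+63.834°)/2 = +138.280° + 31.917° = +170.197°.
(The naïve average (+138.280 + -157.886)/2 = -9.803° is on the wrong side of the globe.)

+170.197°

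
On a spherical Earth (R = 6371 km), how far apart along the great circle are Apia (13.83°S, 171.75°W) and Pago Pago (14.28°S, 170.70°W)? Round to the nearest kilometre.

Δλ = -170.70 − -171.75 = 1.05°.
Δφ = -14.28 − -13.83 = -0.45°.
a = sin²(Δφ/2) + cos φ₁ · cos φ₂ · sin²(Δλ/2) = 0.000094.
c = 2·atan2(√a, √(1−a)) = 0.01943 rad → d = 6371·c ≈ 123.82 km.

124 km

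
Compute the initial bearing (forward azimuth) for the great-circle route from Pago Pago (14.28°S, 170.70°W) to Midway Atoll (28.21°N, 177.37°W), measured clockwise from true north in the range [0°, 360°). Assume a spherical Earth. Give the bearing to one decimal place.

Δλ = -177.37 − -170.70 = -6.67°.
θ = atan2( sin Δλ · cos φ₂ , cos φ₁ · sin φ₂ − sin φ₁ · cos φ₂ · cos Δλ )
  = atan2(-0.10235, 0.67399) = -8.635° → normalised to [0°, 360°): 351.365°.

351.4°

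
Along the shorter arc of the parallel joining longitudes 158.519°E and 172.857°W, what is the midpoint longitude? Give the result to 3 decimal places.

172.831°E

Signed shortest Δλ from +158.519° to -172.857° is +28.624°.
Midpoint longitude = +158.519° + (+28.624°)/2 = +158.519° + 14.312° = +172.831°.
(The naïve average (+158.519 + -172.857)/2 = -7.169° is on the wrong side of the globe.)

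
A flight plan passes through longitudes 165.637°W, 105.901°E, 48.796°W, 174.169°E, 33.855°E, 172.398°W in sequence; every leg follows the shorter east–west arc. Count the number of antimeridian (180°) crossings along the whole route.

3

Leg 1: -165.637° → +105.901°, shortest Δλ = -88.462° (west) — crosses 180°.
Leg 2: +105.901° → -48.796°, shortest Δλ = -154.697° (west) — does not cross 180°.
Leg 3: -48.796° → +174.169°, shortest Δλ = -137.035° (west) — crosses 180°.
Leg 4: +174.169° → +33.855°, shortest Δλ = -140.314° (west) — does not cross 180°.
Leg 5: +33.855° → -172.398°, shortest Δλ = 153.747° (east) — crosses 180°.
Total crossings: 3.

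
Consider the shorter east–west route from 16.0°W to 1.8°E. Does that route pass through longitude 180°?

Signed shortest Δλ = ((1.8 − -16.0 + 180) mod 360) − 180 = 17.8°.
Going east by 17.8° from -16.0° reaches +1.8° without touching 180°.

No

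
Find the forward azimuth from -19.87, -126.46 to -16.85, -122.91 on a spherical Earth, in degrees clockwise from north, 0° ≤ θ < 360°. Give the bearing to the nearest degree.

49°

Δλ = -122.91 − -126.46 = 3.55°.
θ = atan2( sin Δλ · cos φ₂ , cos φ₁ · sin φ₂ − sin φ₁ · cos φ₂ · cos Δλ )
  = atan2(0.05926, 0.05206) = 48.701° → normalised to [0°, 360°): 48.701°.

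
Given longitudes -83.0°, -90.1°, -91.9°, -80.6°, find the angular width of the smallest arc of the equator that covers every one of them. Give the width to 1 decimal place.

11.3°

Sort the longitudes: -91.9°, -90.1°, -83.0°, -80.6°.
Eastward gaps between consecutive values (wrapping around): 1.8°, 7.1°, 2.4°, 348.7°.
Largest gap = 348.7° ⇒ minimal covering band is its complement: 360° − 348.7° = 11.3°.
Band runs from -91.9° eastward to -80.6°.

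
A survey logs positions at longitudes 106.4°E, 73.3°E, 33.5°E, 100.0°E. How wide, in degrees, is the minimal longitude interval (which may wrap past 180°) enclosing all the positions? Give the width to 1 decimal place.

Sort the longitudes: +33.5°, +73.3°, +100.0°, +106.4°.
Eastward gaps between consecutive values (wrapping around): 39.8°, 26.7°, 6.4°, 287.1°.
Largest gap = 287.1° ⇒ minimal covering band is its complement: 360° − 287.1° = 72.9°.
Band runs from +33.5° eastward to +106.4°.

72.9°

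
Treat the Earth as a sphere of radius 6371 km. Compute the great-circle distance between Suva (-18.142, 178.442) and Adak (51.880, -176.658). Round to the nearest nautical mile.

Δλ = -176.658 − 178.442 = -355.100°; wrapped into (−180°, 180°]: 4.900°.
Δφ = 51.880 − -18.142 = 70.022°.
a = sin²(Δφ/2) + cos φ₁ · cos φ₂ · sin²(Δλ/2) = 0.330242.
c = 2·atan2(√a, √(1−a)) = 1.22439 rad → d = 6371·c ≈ 7800.62 km ≈ 4212.00 nmi.

4212 nmi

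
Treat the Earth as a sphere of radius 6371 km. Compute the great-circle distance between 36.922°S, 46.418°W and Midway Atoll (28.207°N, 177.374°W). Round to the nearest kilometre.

Δλ = -177.374 − -46.418 = -130.956°.
Δφ = 28.207 − -36.922 = 65.129°.
a = sin²(Δφ/2) + cos φ₁ · cos φ₂ · sin²(Δλ/2) = 0.872867.
c = 2·atan2(√a, √(1−a)) = 2.41243 rad → d = 6371·c ≈ 15369.61 km.

15370 km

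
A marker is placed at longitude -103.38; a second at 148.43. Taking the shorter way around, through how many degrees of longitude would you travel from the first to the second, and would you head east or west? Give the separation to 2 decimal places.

Raw difference: 148.43 − -103.38 = 251.81°.
Normalise into (−180°, 180°]: 251.81° − 360° = -108.19°.
Negative ⇒ the second point lies to the west; separation 108.19°.

108.19° west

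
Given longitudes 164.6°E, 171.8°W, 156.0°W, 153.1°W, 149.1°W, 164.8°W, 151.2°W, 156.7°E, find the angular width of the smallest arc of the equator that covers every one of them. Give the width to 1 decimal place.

54.2°

Sort the longitudes: -171.8°, -164.8°, -156.0°, -153.1°, -151.2°, -149.1°, +156.7°, +164.6°.
Eastward gaps between consecutive values (wrapping around): 7.0°, 8.8°, 2.9°, 1.9°, 2.1°, 305.8°, 7.9°, 23.6°.
Largest gap = 305.8° ⇒ minimal covering band is its complement: 360° − 305.8° = 54.2°.
Band runs from +156.7° eastward to -149.1°, crossing the antimeridian.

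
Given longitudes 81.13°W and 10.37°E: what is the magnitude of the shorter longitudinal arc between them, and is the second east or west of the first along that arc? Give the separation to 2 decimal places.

Raw difference: 10.37 − -81.13 = 91.5°.
Normalise into (−180°, 180°]: 91.5° stays 91.5°.
Positive ⇒ the second point lies to the east; separation 91.50°.

91.50° east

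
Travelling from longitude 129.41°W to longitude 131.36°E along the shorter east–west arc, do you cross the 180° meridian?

Naïve |131.36 − -129.41| = 260.77° > 180°, so the shorter arc goes the other way round — across 180°.
Signed shortest Δλ = ((131.36 − -129.41 + 180) mod 360) − 180 = -99.23°.
Going west by 99.23° from -129.41° passes through 180° before reaching +131.36°.

Yes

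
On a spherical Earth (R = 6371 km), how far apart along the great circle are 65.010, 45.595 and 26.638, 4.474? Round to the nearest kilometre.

5149 km

Δλ = 4.474 − 45.595 = -41.121°.
Δφ = 26.638 − 65.010 = -38.372°.
a = sin²(Δφ/2) + cos φ₁ · cos φ₂ · sin²(Δλ/2) = 0.154577.
c = 2·atan2(√a, √(1−a)) = 0.80814 rad → d = 6371·c ≈ 5148.64 km.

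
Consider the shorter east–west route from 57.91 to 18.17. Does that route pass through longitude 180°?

No

Signed shortest Δλ = ((18.17 − 57.91 + 180) mod 360) − 180 = -39.74°.
Going west by 39.74° from +57.91° reaches +18.17° without touching 180°.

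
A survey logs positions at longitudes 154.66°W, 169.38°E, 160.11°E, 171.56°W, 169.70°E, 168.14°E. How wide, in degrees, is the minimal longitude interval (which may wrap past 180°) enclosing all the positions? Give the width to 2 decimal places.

Sort the longitudes: -171.56°, -154.66°, +160.11°, +168.14°, +169.38°, +169.70°.
Eastward gaps between consecutive values (wrapping around): 16.90°, 314.77°, 8.03°, 1.24°, 0.32°, 18.74°.
Largest gap = 314.77° ⇒ minimal covering band is its complement: 360° − 314.77° = 45.23°.
Band runs from +160.11° eastward to -154.66°, crossing the antimeridian.

45.23°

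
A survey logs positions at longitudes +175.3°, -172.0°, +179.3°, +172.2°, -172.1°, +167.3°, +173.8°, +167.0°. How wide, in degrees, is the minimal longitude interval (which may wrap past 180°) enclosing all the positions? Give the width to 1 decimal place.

Sort the longitudes: -172.1°, -172.0°, +167.0°, +167.3°, +172.2°, +173.8°, +175.3°, +179.3°.
Eastward gaps between consecutive values (wrapping around): 0.1°, 339.0°, 0.3°, 4.9°, 1.6°, 1.5°, 4.0°, 8.6°.
Largest gap = 339.0° ⇒ minimal covering band is its complement: 360° − 339.0° = 21.0°.
Band runs from +167.0° eastward to -172.0°, crossing the antimeridian.

21.0°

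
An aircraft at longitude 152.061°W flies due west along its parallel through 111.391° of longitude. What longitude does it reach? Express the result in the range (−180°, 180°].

96.548°E

Start at -152.061°; shift −111.391° → -263.452°.
-263.452° lies outside (−180°, 180°]; add 360° → +96.548°.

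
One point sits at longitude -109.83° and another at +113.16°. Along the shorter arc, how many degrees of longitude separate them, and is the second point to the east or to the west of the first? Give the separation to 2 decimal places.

137.01° west

Raw difference: 113.16 − -109.83 = 222.99°.
Normalise into (−180°, 180°]: 222.99° − 360° = -137.01°.
Negative ⇒ the second point lies to the west; separation 137.01°.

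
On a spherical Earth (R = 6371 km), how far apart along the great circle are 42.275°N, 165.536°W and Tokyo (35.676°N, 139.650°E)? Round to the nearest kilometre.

4713 km

Δλ = 139.650 − -165.536 = 305.186°; wrapped into (−180°, 180°]: -54.814°.
Δφ = 35.676 − 42.275 = -6.599°.
a = sin²(Δφ/2) + cos φ₁ · cos φ₂ · sin²(Δλ/2) = 0.130668.
c = 2·atan2(√a, √(1−a)) = 0.73971 rad → d = 6371·c ≈ 4712.69 km.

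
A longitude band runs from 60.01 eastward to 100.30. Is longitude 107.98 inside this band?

No

Band width going east from +60.01° to +100.30°: ((100.30 − 60.01) mod 360) = 40.29°.
Offset of +107.98° east of the west edge: ((107.98 − 60.01) mod 360) = 47.97°.
47.97° > 40.29° ⇒ outside.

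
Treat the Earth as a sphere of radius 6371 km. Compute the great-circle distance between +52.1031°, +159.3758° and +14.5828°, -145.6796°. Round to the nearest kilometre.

6372 km

Δλ = -145.6796 − 159.3758 = -305.0554°; wrapped into (−180°, 180°]: 54.9446°.
Δφ = 14.5828 − 52.1031 = -37.5203°.
a = sin²(Δφ/2) + cos φ₁ · cos φ₂ · sin²(Δλ/2) = 0.229941.
c = 2·atan2(√a, √(1−a)) = 1.00022 rad → d = 6371·c ≈ 6372.39 km.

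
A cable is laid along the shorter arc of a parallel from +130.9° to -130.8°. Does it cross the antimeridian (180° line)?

Yes

Naïve |-130.8 − 130.9| = 261.7° > 180°, so the shorter arc goes the other way round — across 180°.
Signed shortest Δλ = ((-130.8 − 130.9 + 180) mod 360) − 180 = 98.3°.
Going east by 98.3° from +130.9° passes through 180° before reaching -130.8°.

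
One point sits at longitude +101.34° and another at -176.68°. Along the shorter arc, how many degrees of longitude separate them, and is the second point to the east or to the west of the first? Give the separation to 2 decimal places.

Raw difference: -176.68 − 101.34 = -278.02°.
Normalise into (−180°, 180°]: -278.02° + 360° = 81.98°.
Positive ⇒ the second point lies to the east; separation 81.98°.

81.98° east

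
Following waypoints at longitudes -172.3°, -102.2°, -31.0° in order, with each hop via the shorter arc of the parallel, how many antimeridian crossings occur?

0

Leg 1: -172.3° → -102.2°, shortest Δλ = 70.1° (east) — does not cross 180°.
Leg 2: -102.2° → -31.0°, shortest Δλ = 71.2° (east) — does not cross 180°.
Total crossings: 0.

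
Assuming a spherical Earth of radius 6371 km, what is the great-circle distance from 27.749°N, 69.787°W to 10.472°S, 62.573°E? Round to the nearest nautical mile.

Δλ = 62.573 − -69.787 = 132.360°.
Δφ = -10.472 − 27.749 = -38.221°.
a = sin²(Δφ/2) + cos φ₁ · cos φ₂ · sin²(Δλ/2) = 0.835496.
c = 2·atan2(√a, √(1−a)) = 2.30634 rad → d = 6371·c ≈ 14693.70 km ≈ 7933.96 nmi.

7934 nmi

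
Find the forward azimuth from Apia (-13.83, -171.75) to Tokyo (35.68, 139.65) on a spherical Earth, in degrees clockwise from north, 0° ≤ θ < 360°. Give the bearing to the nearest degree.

Δλ = 139.65 − -171.75 = 311.40°; wrapped into (−180°, 180°]: -48.60°.
θ = atan2( sin Δλ · cos φ₂ , cos φ₁ · sin φ₂ − sin φ₁ · cos φ₂ · cos Δλ )
  = atan2(-0.60931, 0.69476) = -41.251° → normalised to [0°, 360°): 318.749°.

319°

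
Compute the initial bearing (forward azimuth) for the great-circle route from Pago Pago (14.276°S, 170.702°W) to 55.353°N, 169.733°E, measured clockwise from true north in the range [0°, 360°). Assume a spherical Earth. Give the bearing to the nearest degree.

Δλ = 169.733 − -170.702 = 340.435°; wrapped into (−180°, 180°]: -19.565°.
θ = atan2( sin Δλ · cos φ₂ , cos φ₁ · sin φ₂ − sin φ₁ · cos φ₂ · cos Δλ )
  = atan2(-0.19038, 0.92936) = -11.577° → normalised to [0°, 360°): 348.423°.

348°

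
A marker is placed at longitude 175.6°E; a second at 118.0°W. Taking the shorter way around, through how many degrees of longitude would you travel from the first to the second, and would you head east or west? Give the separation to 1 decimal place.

Raw difference: -118.0 − 175.6 = -293.6°.
Normalise into (−180°, 180°]: -293.6° + 360° = 66.4°.
Positive ⇒ the second point lies to the east; separation 66.4°.

66.4° east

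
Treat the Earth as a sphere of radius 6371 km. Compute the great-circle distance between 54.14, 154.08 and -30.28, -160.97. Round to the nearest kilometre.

10330 km

Δλ = -160.97 − 154.08 = -315.05°; wrapped into (−180°, 180°]: 44.95°.
Δφ = -30.28 − 54.14 = -84.42°.
a = sin²(Δφ/2) + cos φ₁ · cos φ₂ · sin²(Δλ/2) = 0.525312.
c = 2·atan2(√a, √(1−a)) = 1.62144 rad → d = 6371·c ≈ 10330.20 km.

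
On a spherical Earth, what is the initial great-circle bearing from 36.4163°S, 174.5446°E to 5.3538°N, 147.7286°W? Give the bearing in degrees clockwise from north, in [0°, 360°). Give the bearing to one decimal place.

Δλ = -147.7286 − 174.5446 = -322.2732°; wrapped into (−180°, 180°]: 37.7268°.
θ = atan2( sin Δλ · cos φ₂ , cos φ₁ · sin φ₂ − sin φ₁ · cos φ₂ · cos Δλ )
  = atan2(0.60923, 0.54258) = 48.312° → normalised to [0°, 360°): 48.312°.

48.3°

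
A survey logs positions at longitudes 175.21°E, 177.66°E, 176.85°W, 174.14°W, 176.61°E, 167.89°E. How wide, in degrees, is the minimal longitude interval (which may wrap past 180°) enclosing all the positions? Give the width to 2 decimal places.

Sort the longitudes: -176.85°, -174.14°, +167.89°, +175.21°, +176.61°, +177.66°.
Eastward gaps between consecutive values (wrapping around): 2.71°, 342.03°, 7.32°, 1.40°, 1.05°, 5.49°.
Largest gap = 342.03° ⇒ minimal covering band is its complement: 360° − 342.03° = 17.97°.
Band runs from +167.89° eastward to -174.14°, crossing the antimeridian.

17.97°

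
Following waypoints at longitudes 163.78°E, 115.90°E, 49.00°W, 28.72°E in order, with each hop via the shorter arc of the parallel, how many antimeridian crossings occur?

Leg 1: +163.78° → +115.90°, shortest Δλ = -47.88° (west) — does not cross 180°.
Leg 2: +115.90° → -49.00°, shortest Δλ = -164.9° (west) — does not cross 180°.
Leg 3: -49.00° → +28.72°, shortest Δλ = 77.72° (east) — does not cross 180°.
Total crossings: 0.

0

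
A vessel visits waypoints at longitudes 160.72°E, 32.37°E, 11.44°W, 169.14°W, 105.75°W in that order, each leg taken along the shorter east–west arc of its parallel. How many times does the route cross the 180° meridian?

0

Leg 1: +160.72° → +32.37°, shortest Δλ = -128.35° (west) — does not cross 180°.
Leg 2: +32.37° → -11.44°, shortest Δλ = -43.81° (west) — does not cross 180°.
Leg 3: -11.44° → -169.14°, shortest Δλ = -157.7° (west) — does not cross 180°.
Leg 4: -169.14° → -105.75°, shortest Δλ = 63.39° (east) — does not cross 180°.
Total crossings: 0.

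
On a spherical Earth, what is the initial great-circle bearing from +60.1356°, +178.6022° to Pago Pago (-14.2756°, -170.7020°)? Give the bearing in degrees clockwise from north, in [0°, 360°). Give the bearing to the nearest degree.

169°

Δλ = -170.7020 − 178.6022 = -349.3042°; wrapped into (−180°, 180°]: 10.6958°.
θ = atan2( sin Δλ · cos φ₂ , cos φ₁ · sin φ₂ − sin φ₁ · cos φ₂ · cos Δλ )
  = atan2(0.17986, -0.94861) = 169.264° → normalised to [0°, 360°): 169.264°.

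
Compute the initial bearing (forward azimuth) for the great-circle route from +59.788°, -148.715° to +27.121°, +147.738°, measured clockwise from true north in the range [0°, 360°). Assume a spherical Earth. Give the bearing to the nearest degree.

Δλ = 147.738 − -148.715 = 296.453°; wrapped into (−180°, 180°]: -63.547°.
θ = atan2( sin Δλ · cos φ₂ , cos φ₁ · sin φ₂ − sin φ₁ · cos φ₂ · cos Δλ )
  = atan2(-0.79686, -0.11323) = -98.088° → normalised to [0°, 360°): 261.912°.

262°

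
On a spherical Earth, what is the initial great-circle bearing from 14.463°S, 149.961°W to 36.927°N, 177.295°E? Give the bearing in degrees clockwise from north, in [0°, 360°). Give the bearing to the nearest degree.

330°

Δλ = 177.295 − -149.961 = 327.256°; wrapped into (−180°, 180°]: -32.744°.
θ = atan2( sin Δλ · cos φ₂ , cos φ₁ · sin φ₂ − sin φ₁ · cos φ₂ · cos Δλ )
  = atan2(-0.43239, 0.74969) = -29.974° → normalised to [0°, 360°): 330.026°.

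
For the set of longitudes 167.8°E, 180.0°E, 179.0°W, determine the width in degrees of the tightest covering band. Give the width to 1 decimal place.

13.2°

Sort the longitudes: -179.0°, +167.8°, +180.0°.
Eastward gaps between consecutive values (wrapping around): 346.8°, 12.2°, 1.0°.
Largest gap = 346.8° ⇒ minimal covering band is its complement: 360° − 346.8° = 13.2°.
Band runs from +167.8° eastward to -179.0°, crossing the antimeridian.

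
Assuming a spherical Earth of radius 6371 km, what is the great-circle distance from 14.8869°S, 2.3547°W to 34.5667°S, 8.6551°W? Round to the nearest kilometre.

2277 km

Δλ = -8.6551 − -2.3547 = -6.3004°.
Δφ = -34.5667 − -14.8869 = -19.6798°.
a = sin²(Δφ/2) + cos φ₁ · cos φ₂ · sin²(Δλ/2) = 0.031609.
c = 2·atan2(√a, √(1−a)) = 0.35748 rad → d = 6371·c ≈ 2277.48 km.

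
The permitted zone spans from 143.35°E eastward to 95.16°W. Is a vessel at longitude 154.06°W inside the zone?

Yes

Band width going east from +143.35° to -95.16°: ((-95.16 − 143.35) mod 360) = 121.49°.
Offset of -154.06° east of the west edge: ((-154.06 − 143.35) mod 360) = 62.59°.
62.59° ≤ 121.49° ⇒ inside.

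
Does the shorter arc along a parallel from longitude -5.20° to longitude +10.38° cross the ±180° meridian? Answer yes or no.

Signed shortest Δλ = ((10.38 − -5.20 + 180) mod 360) − 180 = 15.58°.
Going east by 15.58° from -5.20° reaches +10.38° without touching 180°.

No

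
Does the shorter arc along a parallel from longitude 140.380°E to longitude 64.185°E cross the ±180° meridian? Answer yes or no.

Signed shortest Δλ = ((64.185 − 140.380 + 180) mod 360) − 180 = -76.195°.
Going west by 76.195° from +140.380° reaches +64.185° without touching 180°.

No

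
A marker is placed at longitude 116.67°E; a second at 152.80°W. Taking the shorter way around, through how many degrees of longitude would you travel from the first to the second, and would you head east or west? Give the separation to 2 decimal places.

90.53° east

Raw difference: -152.80 − 116.67 = -269.47°.
Normalise into (−180°, 180°]: -269.47° + 360° = 90.53°.
Positive ⇒ the second point lies to the east; separation 90.53°.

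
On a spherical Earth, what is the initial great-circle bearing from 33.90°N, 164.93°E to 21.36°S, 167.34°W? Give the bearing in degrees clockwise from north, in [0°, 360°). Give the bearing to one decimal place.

Δλ = -167.34 − 164.93 = -332.27°; wrapped into (−180°, 180°]: 27.73°.
θ = atan2( sin Δλ · cos φ₂ , cos φ₁ · sin φ₂ − sin φ₁ · cos φ₂ · cos Δλ )
  = atan2(0.43334, -0.76209) = 150.376° → normalised to [0°, 360°): 150.376°.

150.4°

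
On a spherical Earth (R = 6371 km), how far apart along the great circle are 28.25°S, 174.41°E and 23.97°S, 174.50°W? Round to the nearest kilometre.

1205 km

Δλ = -174.50 − 174.41 = -348.91°; wrapped into (−180°, 180°]: 11.09°.
Δφ = -23.97 − -28.25 = 4.28°.
a = sin²(Δφ/2) + cos φ₁ · cos φ₂ · sin²(Δλ/2) = 0.008910.
c = 2·atan2(√a, √(1−a)) = 0.18907 rad → d = 6371·c ≈ 1204.53 km.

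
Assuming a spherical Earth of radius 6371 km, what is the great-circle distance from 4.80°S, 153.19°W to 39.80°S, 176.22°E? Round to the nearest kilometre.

4954 km

Δλ = 176.22 − -153.19 = 329.41°; wrapped into (−180°, 180°]: -30.59°.
Δφ = -39.80 − -4.80 = -35.00°.
a = sin²(Δφ/2) + cos φ₁ · cos φ₂ · sin²(Δλ/2) = 0.143697.
c = 2·atan2(√a, √(1−a)) = 0.77759 rad → d = 6371·c ≈ 4954.03 km.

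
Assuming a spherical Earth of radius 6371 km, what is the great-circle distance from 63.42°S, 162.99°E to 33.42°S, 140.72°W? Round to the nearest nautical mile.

Δλ = -140.72 − 162.99 = -303.71°; wrapped into (−180°, 180°]: 56.29°.
Δφ = -33.42 − -63.42 = 30.00°.
a = sin²(Δφ/2) + cos φ₁ · cos φ₂ · sin²(Δλ/2) = 0.150085.
c = 2·atan2(√a, √(1−a)) = 0.79564 rad → d = 6371·c ≈ 5069.00 km ≈ 2737.04 nmi.

2737 nmi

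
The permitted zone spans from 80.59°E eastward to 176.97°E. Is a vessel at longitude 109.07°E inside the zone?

Band width going east from +80.59° to +176.97°: ((176.97 − 80.59) mod 360) = 96.38°.
Offset of +109.07° east of the west edge: ((109.07 − 80.59) mod 360) = 28.48°.
28.48° ≤ 96.38° ⇒ inside.

Yes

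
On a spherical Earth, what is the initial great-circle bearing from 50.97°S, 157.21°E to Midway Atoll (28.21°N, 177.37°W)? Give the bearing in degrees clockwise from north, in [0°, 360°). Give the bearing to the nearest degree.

22°

Δλ = -177.37 − 157.21 = -334.58°; wrapped into (−180°, 180°]: 25.42°.
θ = atan2( sin Δλ · cos φ₂ , cos φ₁ · sin φ₂ − sin φ₁ · cos φ₂ · cos Δλ )
  = atan2(0.37826, 0.91595) = 22.439° → normalised to [0°, 360°): 22.439°.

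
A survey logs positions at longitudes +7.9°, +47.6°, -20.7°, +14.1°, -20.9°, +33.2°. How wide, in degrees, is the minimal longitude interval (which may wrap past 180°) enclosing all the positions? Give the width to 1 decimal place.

Sort the longitudes: -20.9°, -20.7°, +7.9°, +14.1°, +33.2°, +47.6°.
Eastward gaps between consecutive values (wrapping around): 0.2°, 28.6°, 6.2°, 19.1°, 14.4°, 291.5°.
Largest gap = 291.5° ⇒ minimal covering band is its complement: 360° − 291.5° = 68.5°.
Band runs from -20.9° eastward to +47.6°.

68.5°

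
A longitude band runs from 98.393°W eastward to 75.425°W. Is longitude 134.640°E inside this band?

Band width going east from -98.393° to -75.425°: ((-75.425 − -98.393) mod 360) = 22.968°.
Offset of +134.640° east of the west edge: ((134.640 − -98.393) mod 360) = 233.033°.
233.033° > 22.968° ⇒ outside.

No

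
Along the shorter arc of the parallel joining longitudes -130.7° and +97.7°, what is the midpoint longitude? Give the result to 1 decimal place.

Signed shortest Δλ from -130.7° to +97.7° is -131.6°.
Midpoint longitude = -130.7° + (-131.6°)/2 = -130.7° − 65.8° = -196.5°.
Normalise into (−180°, 180°]: +163.5°.
(The naïve average (-130.7 + +97.7)/2 = -16.5° is on the wrong side of the globe.)

+163.5°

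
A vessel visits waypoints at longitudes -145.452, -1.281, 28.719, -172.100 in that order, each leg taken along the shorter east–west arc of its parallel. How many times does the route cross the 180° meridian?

1

Leg 1: -145.452° → -1.281°, shortest Δλ = 144.171° (east) — does not cross 180°.
Leg 2: -1.281° → +28.719°, shortest Δλ = 30.0° (east) — does not cross 180°.
Leg 3: +28.719° → -172.100°, shortest Δλ = 159.181° (east) — crosses 180°.
Total crossings: 1.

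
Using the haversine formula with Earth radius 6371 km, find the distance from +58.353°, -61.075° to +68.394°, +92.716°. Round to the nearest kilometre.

Δλ = 92.716 − -61.075 = 153.791°.
Δφ = 68.394 − 58.353 = 10.041°.
a = sin²(Δφ/2) + cos φ₁ · cos φ₂ · sin²(Δλ/2) = 0.190927.
c = 2·atan2(√a, √(1−a)) = 0.90441 rad → d = 6371·c ≈ 5762.03 km.

5762 km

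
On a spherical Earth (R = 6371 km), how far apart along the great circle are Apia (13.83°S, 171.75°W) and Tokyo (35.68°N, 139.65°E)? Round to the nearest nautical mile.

Δλ = 139.65 − -171.75 = 311.40°; wrapped into (−180°, 180°]: -48.60°.
Δφ = 35.68 − -13.83 = 49.51°.
a = sin²(Δφ/2) + cos φ₁ · cos φ₂ · sin²(Δλ/2) = 0.308911.
c = 2·atan2(√a, √(1−a)) = 1.17864 rad → d = 6371·c ≈ 7509.14 km ≈ 4054.61 nmi.

4055 nmi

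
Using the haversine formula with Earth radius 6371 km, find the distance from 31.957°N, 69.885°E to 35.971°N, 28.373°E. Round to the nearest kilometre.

3826 km

Δλ = 28.373 − 69.885 = -41.512°.
Δφ = 35.971 − 31.957 = 4.014°.
a = sin²(Δφ/2) + cos φ₁ · cos φ₂ · sin²(Δλ/2) = 0.087465.
c = 2·atan2(√a, √(1−a)) = 0.60047 rad → d = 6371·c ≈ 3825.60 km.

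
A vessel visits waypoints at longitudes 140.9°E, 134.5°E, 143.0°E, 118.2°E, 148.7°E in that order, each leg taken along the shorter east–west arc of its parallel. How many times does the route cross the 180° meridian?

0

Leg 1: +140.9° → +134.5°, shortest Δλ = -6.4° (west) — does not cross 180°.
Leg 2: +134.5° → +143.0°, shortest Δλ = 8.5° (east) — does not cross 180°.
Leg 3: +143.0° → +118.2°, shortest Δλ = -24.8° (west) — does not cross 180°.
Leg 4: +118.2° → +148.7°, shortest Δλ = 30.5° (east) — does not cross 180°.
Total crossings: 0.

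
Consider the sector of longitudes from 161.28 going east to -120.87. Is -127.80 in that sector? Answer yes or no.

Yes

Band width going east from +161.28° to -120.87°: ((-120.87 − 161.28) mod 360) = 77.85°.
Offset of -127.80° east of the west edge: ((-127.80 − 161.28) mod 360) = 70.92°.
70.92° ≤ 77.85° ⇒ inside.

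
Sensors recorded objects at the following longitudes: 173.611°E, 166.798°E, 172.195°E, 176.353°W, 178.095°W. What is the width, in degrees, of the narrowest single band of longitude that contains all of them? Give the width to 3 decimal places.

Sort the longitudes: -178.095°, -176.353°, +166.798°, +172.195°, +173.611°.
Eastward gaps between consecutive values (wrapping around): 1.742°, 343.151°, 5.397°, 1.416°, 8.294°.
Largest gap = 343.151° ⇒ minimal covering band is its complement: 360° − 343.151° = 16.849°.
Band runs from +166.798° eastward to -176.353°, crossing the antimeridian.

16.849°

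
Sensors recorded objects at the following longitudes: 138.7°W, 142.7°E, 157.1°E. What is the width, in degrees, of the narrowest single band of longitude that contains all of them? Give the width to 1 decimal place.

Sort the longitudes: -138.7°, +142.7°, +157.1°.
Eastward gaps between consecutive values (wrapping around): 281.4°, 14.4°, 64.2°.
Largest gap = 281.4° ⇒ minimal covering band is its complement: 360° − 281.4° = 78.6°.
Band runs from +142.7° eastward to -138.7°, crossing the antimeridian.

78.6°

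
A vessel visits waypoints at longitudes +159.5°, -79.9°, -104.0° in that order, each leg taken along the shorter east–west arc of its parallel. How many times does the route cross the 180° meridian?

Leg 1: +159.5° → -79.9°, shortest Δλ = 120.6° (east) — crosses 180°.
Leg 2: -79.9° → -104.0°, shortest Δλ = -24.1° (west) — does not cross 180°.
Total crossings: 1.

1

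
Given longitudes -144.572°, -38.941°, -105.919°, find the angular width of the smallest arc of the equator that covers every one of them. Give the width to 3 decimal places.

Sort the longitudes: -144.572°, -105.919°, -38.941°.
Eastward gaps between consecutive values (wrapping around): 38.653°, 66.978°, 254.369°.
Largest gap = 254.369° ⇒ minimal covering band is its complement: 360° − 254.369° = 105.631°.
Band runs from -144.572° eastward to -38.941°.

105.631°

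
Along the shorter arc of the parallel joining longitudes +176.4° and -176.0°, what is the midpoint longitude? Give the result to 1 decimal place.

Signed shortest Δλ from +176.4° to -176.0° is +7.6°.
Midpoint longitude = +176.4° + (+7.6°)/2 = +176.4° + 3.8° = +180.2°.
Normalise into (−180°, 180°]: -179.8°.
(The naïve average (+176.4 + -176.0)/2 = 0.2° is on the wrong side of the globe.)

-179.8°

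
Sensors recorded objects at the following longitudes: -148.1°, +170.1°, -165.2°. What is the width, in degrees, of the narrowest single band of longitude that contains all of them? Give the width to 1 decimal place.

Sort the longitudes: -165.2°, -148.1°, +170.1°.
Eastward gaps between consecutive values (wrapping around): 17.1°, 318.2°, 24.7°.
Largest gap = 318.2° ⇒ minimal covering band is its complement: 360° − 318.2° = 41.8°.
Band runs from +170.1° eastward to -148.1°, crossing the antimeridian.

41.8°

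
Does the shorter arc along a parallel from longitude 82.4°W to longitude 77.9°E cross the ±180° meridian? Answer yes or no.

No

Signed shortest Δλ = ((77.9 − -82.4 + 180) mod 360) − 180 = 160.3°.
Going east by 160.3° from -82.4° reaches +77.9° without touching 180°.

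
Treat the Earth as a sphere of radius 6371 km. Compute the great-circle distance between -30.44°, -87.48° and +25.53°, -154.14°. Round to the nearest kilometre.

9434 km

Δλ = -154.14 − -87.48 = -66.66°.
Δφ = 25.53 − -30.44 = 55.97°.
a = sin²(Δφ/2) + cos φ₁ · cos φ₂ · sin²(Δλ/2) = 0.455064.
c = 2·atan2(√a, √(1−a)) = 1.48080 rad → d = 6371·c ≈ 9434.19 km.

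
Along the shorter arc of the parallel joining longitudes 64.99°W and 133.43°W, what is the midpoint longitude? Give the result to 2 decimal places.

Signed shortest Δλ from -64.99° to -133.43° is -68.44°.
Midpoint longitude = -64.99° + (-68.44°)/2 = -64.99° − 34.22° = -99.21°.

99.21°W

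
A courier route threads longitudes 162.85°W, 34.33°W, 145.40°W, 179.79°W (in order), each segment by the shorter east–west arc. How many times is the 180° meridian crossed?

Leg 1: -162.85° → -34.33°, shortest Δλ = 128.52° (east) — does not cross 180°.
Leg 2: -34.33° → -145.40°, shortest Δλ = -111.07° (west) — does not cross 180°.
Leg 3: -145.40° → -179.79°, shortest Δλ = -34.39° (west) — does not cross 180°.
Total crossings: 0.

0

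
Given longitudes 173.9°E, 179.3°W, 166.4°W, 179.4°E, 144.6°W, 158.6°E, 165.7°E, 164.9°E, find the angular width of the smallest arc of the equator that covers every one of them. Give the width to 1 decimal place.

Sort the longitudes: -179.3°, -166.4°, -144.6°, +158.6°, +164.9°, +165.7°, +173.9°, +179.4°.
Eastward gaps between consecutive values (wrapping around): 12.9°, 21.8°, 303.2°, 6.3°, 0.8°, 8.2°, 5.5°, 1.3°.
Largest gap = 303.2° ⇒ minimal covering band is its complement: 360° − 303.2° = 56.8°.
Band runs from +158.6° eastward to -144.6°, crossing the antimeridian.

56.8°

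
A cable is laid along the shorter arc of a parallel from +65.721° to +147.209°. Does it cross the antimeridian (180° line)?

Signed shortest Δλ = ((147.209 − 65.721 + 180) mod 360) − 180 = 81.488°.
Going east by 81.488° from +65.721° reaches +147.209° without touching 180°.

No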